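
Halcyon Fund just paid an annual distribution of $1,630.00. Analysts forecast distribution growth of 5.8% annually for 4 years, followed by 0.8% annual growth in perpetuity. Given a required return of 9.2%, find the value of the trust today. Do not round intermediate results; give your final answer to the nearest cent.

$23263.43

D_1 = 1724.54000
D_2 = 1824.56332
D_3 = 1930.38799
D_4 = 2042.35050
Terminal value at year 4: TV = D_4×(1+g_2)/(r−g_2) = 2058.68930/0.084 = 24508.20595
P_0 = D_1/(1+r)^1 + D_2/(1+r)^2 + D_3/(1+r)^3 + D_4/(1+r)^4 + TV/(1+r)^4
    = 1579.24908 + 1530.07833 + 1482.43852 + 1436.28201 + 17235.38416 = 23263.43210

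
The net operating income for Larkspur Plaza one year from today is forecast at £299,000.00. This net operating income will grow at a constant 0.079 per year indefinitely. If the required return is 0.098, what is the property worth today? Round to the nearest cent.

£15736842.11

Growing perpetuity: P = D₁ / (r − g) = £299,000.0000 / (0.098 − 0.079) = £15,736,842.11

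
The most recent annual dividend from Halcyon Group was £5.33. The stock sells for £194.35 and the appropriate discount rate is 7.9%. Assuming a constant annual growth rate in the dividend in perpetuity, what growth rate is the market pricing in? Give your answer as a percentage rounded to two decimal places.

5.02%

P = D₀(1+g)/(r−g) ⇒ P(r−g) = D₀(1+g) ⇒ g(P+D₀) = P·r − D₀
g = (P·r − D₀)/(P + D₀) = (£194.35×0.079 − £5.33) / (£194.35 + £5.33) = 0.050199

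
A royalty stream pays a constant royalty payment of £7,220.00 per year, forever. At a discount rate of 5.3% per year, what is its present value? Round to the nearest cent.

Level perpetuity: PV = C / r = £7,220.00 / 0.053 = £136,226.42

£136226.42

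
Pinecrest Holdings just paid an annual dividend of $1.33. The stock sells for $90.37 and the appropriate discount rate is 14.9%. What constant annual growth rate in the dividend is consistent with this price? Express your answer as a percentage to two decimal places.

13.23%

P = D₀(1+g)/(r−g) ⇒ P(r−g) = D₀(1+g) ⇒ g(P+D₀) = P·r − D₀
g = (P·r − D₀)/(P + D₀) = ($90.37×0.149 − $1.33) / ($90.37 + $1.33) = 0.132335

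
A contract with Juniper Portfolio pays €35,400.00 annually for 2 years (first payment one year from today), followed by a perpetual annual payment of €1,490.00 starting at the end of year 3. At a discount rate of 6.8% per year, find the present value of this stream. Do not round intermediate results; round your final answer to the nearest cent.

PV of 2-year annuity: €35,400.00 × [1 − (1+0.068)^−2] / 0.068 = 64181.71106
Perpetuity value at year 2: €1,490.00 / 0.068 = 21911.76471
PV of perpetuity: 21911.76471 / (1+0.068)^2 = 19210.33110
Total PV = 64181.71106 + 19210.33110 = 83392.04217

€83392.04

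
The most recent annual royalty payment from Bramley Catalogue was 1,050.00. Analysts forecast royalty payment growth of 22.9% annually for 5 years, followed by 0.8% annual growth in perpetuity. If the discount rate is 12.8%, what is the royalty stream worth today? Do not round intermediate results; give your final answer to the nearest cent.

D_1 = 1290.45000
D_2 = 1585.96305
D_3 = 1949.14859
D_4 = 2395.50362
D_5 = 2944.07394
Terminal value at year 5: TV = D_5×(1+g_2)/(r−g_2) = 2967.62653/0.12 = 24730.22112
P_0 = D_1/(1+r)^1 + D_2/(1+r)^2 + D_3/(1+r)^3 + D_4/(1+r)^4 + D_5/(1+r)^5 + TV/(1+r)^5
    = 1144.01596 + 1246.45001 + 1358.05591 + 1479.65488 + 1612.14171 + 13541.99039 = 20382.30886

20382.31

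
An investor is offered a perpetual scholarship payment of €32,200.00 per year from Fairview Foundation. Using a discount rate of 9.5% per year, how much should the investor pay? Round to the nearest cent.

Level perpetuity: PV = C / r = €32,200.00 / 0.095 = €338,947.37

€338947.37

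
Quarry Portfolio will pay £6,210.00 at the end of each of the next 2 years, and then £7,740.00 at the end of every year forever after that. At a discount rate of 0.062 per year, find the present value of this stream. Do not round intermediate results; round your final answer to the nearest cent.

£122041.46

PV of 2-year annuity: £6,210.00 × [1 − (1+0.062)^−2] / 0.062 = 11353.53826
Perpetuity value at year 2: £7,740.00 / 0.062 = 124838.70968
PV of perpetuity: 124838.70968 / (1+0.062)^2 = 110687.92287
Total PV = 11353.53826 + 110687.92287 = 122041.46112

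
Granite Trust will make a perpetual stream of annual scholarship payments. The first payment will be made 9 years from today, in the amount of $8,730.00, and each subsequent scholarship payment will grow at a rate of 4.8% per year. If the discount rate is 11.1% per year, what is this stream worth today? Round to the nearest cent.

Value at end of year 8: C₁ / (r − g) = $8,730.00 / (0.111 − 0.048) = $138,571.4286
Discount to today: PV = $138,571.4286 / (1 + 0.111)^8 = $138,571.4286 / 2.321200 = $59,698.20

$59698.20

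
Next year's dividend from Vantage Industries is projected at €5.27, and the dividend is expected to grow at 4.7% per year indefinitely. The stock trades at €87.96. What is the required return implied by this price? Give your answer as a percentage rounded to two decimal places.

P = D₁/(r − g) ⇒ r = D₁/P + g = €5.2700/€87.96 + 0.047 = 0.059914 + 0.047 = 0.106914

10.69%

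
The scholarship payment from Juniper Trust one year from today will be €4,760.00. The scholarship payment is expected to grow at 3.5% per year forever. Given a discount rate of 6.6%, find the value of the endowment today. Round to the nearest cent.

€153548.39

Growing perpetuity: P = D₁ / (r − g) = €4,760.0000 / (0.066 − 0.035) = €153,548.39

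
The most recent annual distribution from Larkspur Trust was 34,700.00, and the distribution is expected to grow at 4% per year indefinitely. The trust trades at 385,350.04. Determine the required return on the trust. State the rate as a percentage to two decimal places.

D₁ = 34,700.00 × 1.04 = 36,088.0000
P = D₁/(r − g) ⇒ r = D₁/P + g = 36,088.0000/385,350.04 + 0.04 = 0.093650 + 0.04 = 0.133650

13.36%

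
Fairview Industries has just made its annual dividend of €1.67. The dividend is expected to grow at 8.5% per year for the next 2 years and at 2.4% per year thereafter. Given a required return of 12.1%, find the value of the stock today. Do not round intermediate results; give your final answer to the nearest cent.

€19.70

D_1 = 1.81195
D_2 = 1.96597
Terminal value at year 2: TV = D_2×(1+g_2)/(r−g_2) = 2.01315/0.097 = 20.75411
P_0 = D_1/(1+r)^1 + D_2/(1+r)^2 + TV/(1+r)^2
    = 1.61637 + 1.56446 + 16.51555 = 19.69638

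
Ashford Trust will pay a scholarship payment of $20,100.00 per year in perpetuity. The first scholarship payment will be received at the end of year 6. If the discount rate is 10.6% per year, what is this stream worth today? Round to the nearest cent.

Value at end of year 5: C / r = $20,100.00 / 0.106 = $189,622.6415
Discount to today: PV = $189,622.6415 / (1 + 0.106)^5 = $189,622.6415 / 1.654915 = $114,581.51

$114581.51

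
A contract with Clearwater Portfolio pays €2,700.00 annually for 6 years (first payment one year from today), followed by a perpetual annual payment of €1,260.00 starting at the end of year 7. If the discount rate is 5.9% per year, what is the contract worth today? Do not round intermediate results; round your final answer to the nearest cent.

€28459.18

PV of 6-year annuity: €2,700.00 × [1 − (1+0.059)^−6] / 0.059 = 13318.59240
Perpetuity value at year 6: €1,260.00 / 0.059 = 21355.93220
PV of perpetuity: 21355.93220 / (1+0.059)^6 = 15140.58908
Total PV = 13318.59240 + 15140.58908 = 28459.18148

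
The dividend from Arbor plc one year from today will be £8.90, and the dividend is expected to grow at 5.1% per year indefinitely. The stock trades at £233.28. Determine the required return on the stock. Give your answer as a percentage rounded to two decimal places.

8.92%

P = D₁/(r − g) ⇒ r = D₁/P + g = £8.9000/£233.28 + 0.051 = 0.038152 + 0.051 = 0.089152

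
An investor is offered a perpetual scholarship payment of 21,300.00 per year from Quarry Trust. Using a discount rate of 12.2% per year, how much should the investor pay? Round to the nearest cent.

174590.16

Level perpetuity: PV = C / r = 21,300.00 / 0.122 = 174,590.16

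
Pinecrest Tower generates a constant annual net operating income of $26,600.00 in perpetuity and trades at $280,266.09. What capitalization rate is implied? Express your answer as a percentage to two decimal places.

P = C/r ⇒ r = C/P = $26,600.00/$280,266.09 = 0.094910

9.49%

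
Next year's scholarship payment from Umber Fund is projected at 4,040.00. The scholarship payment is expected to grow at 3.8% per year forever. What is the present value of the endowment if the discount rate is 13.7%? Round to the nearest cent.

40808.08

Growing perpetuity: P = D₁ / (r − g) = 4,040.0000 / (0.137 − 0.038) = 40,808.08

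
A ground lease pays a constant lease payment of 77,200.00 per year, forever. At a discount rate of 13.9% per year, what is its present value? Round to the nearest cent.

Level perpetuity: PV = C / r = 77,200.00 / 0.139 = 555,395.68

555395.68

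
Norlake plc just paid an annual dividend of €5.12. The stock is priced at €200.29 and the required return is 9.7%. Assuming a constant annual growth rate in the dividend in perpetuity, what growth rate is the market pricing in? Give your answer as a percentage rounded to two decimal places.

6.97%

P = D₀(1+g)/(r−g) ⇒ P(r−g) = D₀(1+g) ⇒ g(P+D₀) = P·r − D₀
g = (P·r − D₀)/(P + D₀) = (€200.29×0.097 − €5.12) / (€200.29 + €5.12) = 0.069656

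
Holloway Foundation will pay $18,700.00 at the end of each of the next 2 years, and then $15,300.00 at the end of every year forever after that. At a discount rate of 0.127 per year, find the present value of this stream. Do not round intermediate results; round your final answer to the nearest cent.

PV of 2-year annuity: $18,700.00 × [1 − (1+0.127)^−2] / 0.127 = 31315.63802
Perpetuity value at year 2: $15,300.00 / 0.127 = 120472.44094
PV of perpetuity: 120472.44094 / (1+0.127)^2 = 94850.55529
Total PV = 31315.63802 + 94850.55529 = 126166.19331

$126166.19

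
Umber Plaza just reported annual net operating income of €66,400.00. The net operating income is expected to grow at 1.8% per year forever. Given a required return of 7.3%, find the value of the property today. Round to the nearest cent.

€1229003.64

D₁ = D₀ × (1 + g) = €66,400.00 × 1.018 = €67,595.2000
Growing perpetuity: P = D₁ / (r − g) = €67,595.2000 / (0.073 − 0.018) = €1,229,003.64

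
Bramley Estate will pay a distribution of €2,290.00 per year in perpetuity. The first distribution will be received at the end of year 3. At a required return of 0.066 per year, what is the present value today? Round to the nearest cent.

Value at end of year 2: C / r = €2,290.00 / 0.066 = €34,696.9697
Discount to today: PV = €34,696.9697 / (1 + 0.066)^2 = €34,696.9697 / 1.136356 = €30,533.54

€30533.54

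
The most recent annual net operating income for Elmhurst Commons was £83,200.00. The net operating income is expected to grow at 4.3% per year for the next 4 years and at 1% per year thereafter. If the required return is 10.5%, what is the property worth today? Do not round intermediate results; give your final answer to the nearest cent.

D_1 = 86777.60000
D_2 = 90509.03680
D_3 = 94400.92538
D_4 = 98460.16517
Terminal value at year 4: TV = D_4×(1+g_2)/(r−g_2) = 99444.76683/0.095 = 1046787.01922
P_0 = D_1/(1+r)^1 + D_2/(1+r)^2 + D_3/(1+r)^3 + D_4/(1+r)^4 + TV/(1+r)^4
    = 78531.76471 + 74125.45755 + 69966.38210 + 66040.66654 + 702116.56009 = 990780.83099

£990780.83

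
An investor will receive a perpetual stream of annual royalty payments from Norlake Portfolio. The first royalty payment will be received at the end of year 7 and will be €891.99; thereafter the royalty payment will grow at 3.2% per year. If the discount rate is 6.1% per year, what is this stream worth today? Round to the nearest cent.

Value at end of year 6: C₁ / (r − g) = €891.99 / (0.061 − 0.032) = €30,758.2759
Discount to today: PV = €30,758.2759 / (1 + 0.061)^6 = €30,758.2759 / 1.426567 = €21,561.04

€21561.04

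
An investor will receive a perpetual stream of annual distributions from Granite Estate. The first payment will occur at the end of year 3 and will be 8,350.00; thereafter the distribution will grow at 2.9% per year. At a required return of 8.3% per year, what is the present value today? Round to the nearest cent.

Value at end of year 2: C₁ / (r − g) = 8,350.00 / (0.083 − 0.029) = 154,629.6296
Discount to today: PV = 154,629.6296 / (1 + 0.083)^2 = 154,629.6296 / 1.172889 = 131,836.54

131836.54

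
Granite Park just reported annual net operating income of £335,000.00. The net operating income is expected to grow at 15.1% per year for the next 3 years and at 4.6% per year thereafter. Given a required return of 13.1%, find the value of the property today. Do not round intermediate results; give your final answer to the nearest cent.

£5386024.08

D_1 = 385585.00000
D_2 = 443808.33500
D_3 = 510823.39359
Terminal value at year 3: TV = D_3×(1+g_2)/(r−g_2) = 534321.26969/0.085 = 6286132.58459
P_0 = D_1/(1+r)^1 + D_2/(1+r)^2 + D_3/(1+r)^3 + TV/(1+r)^3
    = 340923.96110 + 346952.67836 + 353088.00423 + 4345059.44034 = 5386024.08403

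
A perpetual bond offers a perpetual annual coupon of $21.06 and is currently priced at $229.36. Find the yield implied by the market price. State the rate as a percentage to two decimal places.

9.18%

P = C/r ⇒ r = C/P = $21.06/$229.36 = 0.091821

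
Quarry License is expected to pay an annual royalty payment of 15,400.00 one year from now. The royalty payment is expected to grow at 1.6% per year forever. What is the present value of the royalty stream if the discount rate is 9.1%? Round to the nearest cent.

Growing perpetuity: P = D₁ / (r − g) = 15,400.0000 / (0.091 − 0.016) = 205,333.33

205333.33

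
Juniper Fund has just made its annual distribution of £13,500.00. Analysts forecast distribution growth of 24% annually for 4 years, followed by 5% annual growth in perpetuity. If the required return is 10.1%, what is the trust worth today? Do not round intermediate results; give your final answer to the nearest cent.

D_1 = 16740.00000
D_2 = 20757.60000
D_3 = 25739.42400
D_4 = 31916.88576
Terminal value at year 4: TV = D_4×(1+g_2)/(r−g_2) = 33512.73005/0.051 = 657112.35388
P_0 = D_1/(1+r)^1 + D_2/(1+r)^2 + D_3/(1+r)^3 + D_4/(1+r)^4 + TV/(1+r)^4
    = 15204.35967 + 17123.89282 + 19285.76485 + 21720.57076 + 447188.22159 = 520522.80970

£520522.81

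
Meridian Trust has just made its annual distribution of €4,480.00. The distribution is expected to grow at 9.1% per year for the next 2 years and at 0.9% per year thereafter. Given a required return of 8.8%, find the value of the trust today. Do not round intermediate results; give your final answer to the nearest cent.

D_1 = 4887.68000
D_2 = 5332.45888
Terminal value at year 2: TV = D_2×(1+g_2)/(r−g_2) = 5380.45101/0.079 = 68106.97481
P_0 = D_1/(1+r)^1 + D_2/(1+r)^2 + TV/(1+r)^2
    = 4492.35294 + 4504.73994 + 57535.22283 = 66532.31571

€66532.32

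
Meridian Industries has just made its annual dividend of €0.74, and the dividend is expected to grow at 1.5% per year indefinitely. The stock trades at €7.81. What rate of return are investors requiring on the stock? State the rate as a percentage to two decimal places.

D₁ = €0.74 × 1.015 = €0.7511
P = D₁/(r − g) ⇒ r = D₁/P + g = €0.7511/€7.81 + 0.015 = 0.096172 + 0.015 = 0.111172

11.12%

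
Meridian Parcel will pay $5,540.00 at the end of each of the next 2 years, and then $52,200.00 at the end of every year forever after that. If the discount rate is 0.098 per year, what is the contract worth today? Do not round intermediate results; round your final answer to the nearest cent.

PV of 2-year annuity: $5,540.00 × [1 − (1+0.098)^−2] / 0.098 = 9640.74439
Perpetuity value at year 2: $52,200.00 / 0.098 = 532653.06122
PV of perpetuity: 532653.06122 / (1+0.098)^2 = 441814.27834
Total PV = 9640.74439 + 441814.27834 = 451455.02273

$451455.02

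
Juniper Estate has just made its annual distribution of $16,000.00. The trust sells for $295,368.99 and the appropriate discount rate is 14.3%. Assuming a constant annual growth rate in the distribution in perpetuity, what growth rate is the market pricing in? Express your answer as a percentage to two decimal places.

P = D₀(1+g)/(r−g) ⇒ P(r−g) = D₀(1+g) ⇒ g(P+D₀) = P·r − D₀
g = (P·r − D₀)/(P + D₀) = ($295,368.99×0.143 − $16,000.00) / ($295,368.99 + $16,000.00) = 0.084266

8.43%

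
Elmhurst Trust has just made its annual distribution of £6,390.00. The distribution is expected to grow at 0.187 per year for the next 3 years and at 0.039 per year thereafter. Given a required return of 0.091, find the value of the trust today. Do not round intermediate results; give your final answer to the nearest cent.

£187179.65

D_1 = 7584.93000
D_2 = 9003.31191
D_3 = 10686.93124
Terminal value at year 3: TV = D_3×(1+g_2)/(r−g_2) = 11103.72156/0.052 = 213533.10683
P_0 = D_1/(1+r)^1 + D_2/(1+r)^2 + D_3/(1+r)^3 + TV/(1+r)^3
    = 6952.27314 + 7564.02220 + 8229.60069 + 164433.75225 = 187179.64829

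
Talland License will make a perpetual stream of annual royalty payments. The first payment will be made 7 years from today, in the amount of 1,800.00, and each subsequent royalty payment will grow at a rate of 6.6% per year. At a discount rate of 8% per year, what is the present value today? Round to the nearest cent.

Value at end of year 6: C₁ / (r − g) = 1,800.00 / (0.08 − 0.066) = 128,571.4286
Discount to today: PV = 128,571.4286 / (1 + 0.08)^6 = 128,571.4286 / 1.586874 = 81,021.81

81021.81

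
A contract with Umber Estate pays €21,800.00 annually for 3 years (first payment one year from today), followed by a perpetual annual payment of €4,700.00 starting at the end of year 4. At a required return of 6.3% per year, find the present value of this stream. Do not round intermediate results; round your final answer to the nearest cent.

PV of 3-year annuity: €21,800.00 × [1 − (1+0.063)^−3] / 0.063 = 57949.72803
Perpetuity value at year 3: €4,700.00 / 0.063 = 74603.17460
PV of perpetuity: 74603.17460 / (1+0.063)^3 = 62109.42590
Total PV = 57949.72803 + 62109.42590 = 120059.15393

€120059.15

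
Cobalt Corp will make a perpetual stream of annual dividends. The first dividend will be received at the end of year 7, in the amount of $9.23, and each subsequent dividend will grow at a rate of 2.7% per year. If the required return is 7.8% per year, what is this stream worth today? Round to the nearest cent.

Value at end of year 6: C₁ / (r − g) = $9.23 / (0.078 − 0.027) = $180.9804
Discount to today: PV = $180.9804 / (1 + 0.078)^6 = $180.9804 / 1.569324 = $115.32

$115.32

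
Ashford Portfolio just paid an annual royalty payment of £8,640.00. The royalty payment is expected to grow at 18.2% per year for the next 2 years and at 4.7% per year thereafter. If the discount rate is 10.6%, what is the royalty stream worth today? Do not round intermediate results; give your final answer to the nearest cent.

D_1 = 10212.48000
D_2 = 12071.15136
Terminal value at year 2: TV = D_2×(1+g_2)/(r−g_2) = 12638.49547/0.059 = 214211.78769
P_0 = D_1/(1+r)^1 + D_2/(1+r)^2 + TV/(1+r)^2
    = 9233.70705 + 9868.21133 + 175118.93673 = 194220.85512

£194220.86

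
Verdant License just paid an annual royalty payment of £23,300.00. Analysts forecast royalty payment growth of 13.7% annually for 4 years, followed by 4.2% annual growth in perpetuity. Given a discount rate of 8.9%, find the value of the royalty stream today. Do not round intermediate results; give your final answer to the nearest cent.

D_1 = 26492.10000
D_2 = 30121.51770
D_3 = 34248.16562
D_4 = 38940.16432
Terminal value at year 4: TV = D_4×(1+g_2)/(r−g_2) = 40575.65122/0.047 = 863311.72802
P_0 = D_1/(1+r)^1 + D_2/(1+r)^2 + D_3/(1+r)^3 + D_4/(1+r)^4 + TV/(1+r)^4
    = 24326.99725 + 25399.26159 + 26518.78827 + 27687.66048 + 613841.32379 = 717774.03137

£717774.03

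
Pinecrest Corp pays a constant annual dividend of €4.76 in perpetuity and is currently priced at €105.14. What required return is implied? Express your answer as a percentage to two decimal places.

P = C/r ⇒ r = C/P = €4.76/€105.14 = 0.045273

4.53%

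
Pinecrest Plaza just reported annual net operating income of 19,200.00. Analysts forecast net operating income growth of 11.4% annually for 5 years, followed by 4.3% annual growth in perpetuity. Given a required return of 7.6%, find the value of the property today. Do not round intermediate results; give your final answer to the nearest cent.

D_1 = 21388.80000
D_2 = 23827.12320
D_3 = 26543.41524
D_4 = 29569.36458
D_5 = 32940.27215
Terminal value at year 5: TV = D_5×(1+g_2)/(r−g_2) = 34356.70385/0.033 = 1041112.23780
P_0 = D_1/(1+r)^1 + D_2/(1+r)^2 + D_3/(1+r)^3 + D_4/(1+r)^4 + D_5/(1+r)^5 + TV/(1+r)^5
    = 19878.06691 + 20580.08043 + 21306.88624 + 22059.35992 + 22838.40795 + 721832.10579 = 828494.90725

828494.91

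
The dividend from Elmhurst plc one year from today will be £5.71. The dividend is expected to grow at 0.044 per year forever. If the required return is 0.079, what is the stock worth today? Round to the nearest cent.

Growing perpetuity: P = D₁ / (r − g) = £5.7100 / (0.079 − 0.044) = £163.14

£163.14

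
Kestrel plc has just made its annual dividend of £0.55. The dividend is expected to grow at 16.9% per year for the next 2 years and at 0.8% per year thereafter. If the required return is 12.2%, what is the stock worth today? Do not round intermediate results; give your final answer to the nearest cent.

D_1 = 0.64295
D_2 = 0.75161
Terminal value at year 2: TV = D_2×(1+g_2)/(r−g_2) = 0.75762/0.114 = 6.64580
P_0 = D_1/(1+r)^1 + D_2/(1+r)^2 + TV/(1+r)^2
    = 0.57304 + 0.59704 + 5.27912 = 6.44920

£6.45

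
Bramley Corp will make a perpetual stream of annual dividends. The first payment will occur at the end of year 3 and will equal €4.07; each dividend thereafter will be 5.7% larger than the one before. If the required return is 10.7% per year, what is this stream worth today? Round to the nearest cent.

€66.42

Value at end of year 2: C₁ / (r − g) = €4.07 / (0.107 − 0.057) = €81.4000
Discount to today: PV = €81.4000 / (1 + 0.107)^2 = €81.4000 / 1.225449 = €66.42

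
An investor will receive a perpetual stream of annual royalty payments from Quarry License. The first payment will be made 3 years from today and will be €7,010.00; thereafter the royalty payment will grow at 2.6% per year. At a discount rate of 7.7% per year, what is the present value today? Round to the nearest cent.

Value at end of year 2: C₁ / (r − g) = €7,010.00 / (0.077 − 0.026) = €137,450.9804
Discount to today: PV = €137,450.9804 / (1 + 0.077)^2 = €137,450.9804 / 1.159929 = €118,499.48

€118499.48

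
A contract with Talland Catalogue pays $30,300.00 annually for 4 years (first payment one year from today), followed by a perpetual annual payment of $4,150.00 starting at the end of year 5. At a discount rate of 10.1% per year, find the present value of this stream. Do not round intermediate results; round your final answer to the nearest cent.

$123801.97

PV of 4-year annuity: $30,300.00 × [1 − (1+0.101)^−4] / 0.101 = 95839.37863
Perpetuity value at year 4: $4,150.00 / 0.101 = 41089.10891
PV of perpetuity: 41089.10891 / (1+0.101)^4 = 27962.59336
Total PV = 95839.37863 + 27962.59336 = 123801.97199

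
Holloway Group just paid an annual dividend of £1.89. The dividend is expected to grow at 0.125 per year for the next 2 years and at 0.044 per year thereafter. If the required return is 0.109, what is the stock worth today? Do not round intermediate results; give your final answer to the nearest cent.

D_1 = 2.12625
D_2 = 2.39203
Terminal value at year 2: TV = D_2×(1+g_2)/(r−g_2) = 2.49728/0.065 = 38.41970
P_0 = D_1/(1+r)^1 + D_2/(1+r)^2 + TV/(1+r)^2
    = 1.91727 + 1.94493 + 31.23855 = 35.10075

£35.10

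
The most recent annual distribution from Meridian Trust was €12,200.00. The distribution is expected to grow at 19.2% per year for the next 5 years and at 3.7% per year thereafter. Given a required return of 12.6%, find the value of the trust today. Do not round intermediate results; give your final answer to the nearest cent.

D_1 = 14542.40000
D_2 = 17334.54080
D_3 = 20662.77263
D_4 = 24630.02498
D_5 = 29358.98978
Terminal value at year 5: TV = D_5×(1+g_2)/(r−g_2) = 30445.27240/0.089 = 342081.71233
P_0 = D_1/(1+r)^1 + D_2/(1+r)^2 + D_3/(1+r)^3 + D_4/(1+r)^4 + D_5/(1+r)^5 + TV/(1+r)^5
    = 12915.09769 + 13672.11052 + 14473.49533 + 15321.85296 + 16219.93670 + 188989.59958 = 261592.09279

€261592.09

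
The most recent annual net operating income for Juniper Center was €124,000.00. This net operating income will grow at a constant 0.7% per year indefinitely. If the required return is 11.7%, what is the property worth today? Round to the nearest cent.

D₁ = D₀ × (1 + g) = €124,000.00 × 1.007 = €124,868.0000
Growing perpetuity: P = D₁ / (r − g) = €124,868.0000 / (0.117 − 0.007) = €1,135,163.64

€1135163.64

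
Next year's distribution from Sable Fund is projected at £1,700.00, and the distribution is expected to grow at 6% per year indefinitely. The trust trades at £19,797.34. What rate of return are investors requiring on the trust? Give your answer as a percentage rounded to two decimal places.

14.59%

P = D₁/(r − g) ⇒ r = D₁/P + g = £1,700.0000/£19,797.34 + 0.06 = 0.085870 + 0.06 = 0.145870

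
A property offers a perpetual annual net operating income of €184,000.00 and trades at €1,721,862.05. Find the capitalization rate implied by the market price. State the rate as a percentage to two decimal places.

P = C/r ⇒ r = C/P = €184,000.00/€1,721,862.05 = 0.106861

10.69%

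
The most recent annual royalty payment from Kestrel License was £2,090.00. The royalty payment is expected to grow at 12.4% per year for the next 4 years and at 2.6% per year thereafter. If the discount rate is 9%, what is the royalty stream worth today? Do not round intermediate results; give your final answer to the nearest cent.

D_1 = 2349.16000
D_2 = 2640.45584
D_3 = 2967.87236
D_4 = 3335.88854
Terminal value at year 4: TV = D_4×(1+g_2)/(r−g_2) = 3422.62164/0.064 = 53478.46311
P_0 = D_1/(1+r)^1 + D_2/(1+r)^2 + D_3/(1+r)^3 + D_4/(1+r)^4 + TV/(1+r)^4
    = 2155.19266 + 2222.41885 + 2291.74201 + 2363.22754 + 37885.49152 = 46918.07258

£46918.07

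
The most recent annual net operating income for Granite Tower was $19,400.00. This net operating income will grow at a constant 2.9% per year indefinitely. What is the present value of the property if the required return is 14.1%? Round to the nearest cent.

$178237.50

D₁ = D₀ × (1 + g) = $19,400.00 × 1.029 = $19,962.6000
Growing perpetuity: P = D₁ / (r − g) = $19,962.6000 / (0.141 − 0.029) = $178,237.50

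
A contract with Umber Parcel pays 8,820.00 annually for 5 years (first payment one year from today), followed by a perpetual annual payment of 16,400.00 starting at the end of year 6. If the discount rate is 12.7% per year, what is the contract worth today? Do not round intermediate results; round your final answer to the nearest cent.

PV of 5-year annuity: 8,820.00 × [1 − (1+0.127)^−5] / 0.127 = 31250.40907
Perpetuity value at year 5: 16,400.00 / 0.127 = 129133.85827
PV of perpetuity: 129133.85827 / (1+0.127)^5 = 71026.52168
Total PV = 31250.40907 + 71026.52168 = 102276.93075

102276.93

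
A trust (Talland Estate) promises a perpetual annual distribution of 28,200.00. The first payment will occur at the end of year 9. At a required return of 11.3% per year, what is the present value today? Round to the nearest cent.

Value at end of year 8: C / r = 28,200.00 / 0.113 = 249,557.5221
Discount to today: PV = 249,557.5221 / (1 + 0.113)^8 = 249,557.5221 / 2.354840 = 105,976.45

105976.45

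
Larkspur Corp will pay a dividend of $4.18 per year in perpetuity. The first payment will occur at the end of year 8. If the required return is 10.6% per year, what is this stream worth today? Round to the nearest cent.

$19.48

Value at end of year 7: C / r = $4.18 / 0.106 = $39.4340
Discount to today: PV = $39.4340 / (1 + 0.106)^7 = $39.4340 / 2.024351 = $19.48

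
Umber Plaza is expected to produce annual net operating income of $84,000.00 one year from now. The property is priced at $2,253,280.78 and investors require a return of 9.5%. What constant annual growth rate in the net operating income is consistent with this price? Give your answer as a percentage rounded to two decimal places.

P = D₁/(r−g) ⇒ g = r − D₁/P = 0.095 − $84,000.00/$2,253,280.78 = 0.057721

5.77%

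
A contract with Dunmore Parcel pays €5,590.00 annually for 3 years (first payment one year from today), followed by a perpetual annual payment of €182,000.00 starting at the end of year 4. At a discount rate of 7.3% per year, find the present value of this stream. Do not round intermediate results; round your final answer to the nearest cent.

€2032720.93

PV of 3-year annuity: €5,590.00 × [1 − (1+0.073)^−3] / 0.073 = 14589.88912
Perpetuity value at year 3: €182,000.00 / 0.073 = 2493150.68493
PV of perpetuity: 2493150.68493 / (1+0.073)^3 = 2018131.03915
Total PV = 14589.88912 + 2018131.03915 = 2032720.92827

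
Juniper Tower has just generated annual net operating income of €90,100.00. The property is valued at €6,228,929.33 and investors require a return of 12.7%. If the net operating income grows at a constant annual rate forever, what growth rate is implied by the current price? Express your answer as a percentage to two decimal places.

11.09%

P = D₀(1+g)/(r−g) ⇒ P(r−g) = D₀(1+g) ⇒ g(P+D₀) = P·r − D₀
g = (P·r − D₀)/(P + D₀) = (€6,228,929.33×0.127 − €90,100.00) / (€6,228,929.33 + €90,100.00) = 0.110931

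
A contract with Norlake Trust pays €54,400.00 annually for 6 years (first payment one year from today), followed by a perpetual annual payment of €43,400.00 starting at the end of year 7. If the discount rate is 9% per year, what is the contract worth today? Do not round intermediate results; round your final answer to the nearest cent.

€531567.33

PV of 6-year annuity: €54,400.00 × [1 − (1+0.09)^−6] / 0.09 = 244033.97131
Perpetuity value at year 6: €43,400.00 / 0.09 = 482222.22222
PV of perpetuity: 482222.22222 / (1+0.09)^6 = 287533.35541
Total PV = 244033.97131 + 287533.35541 = 531567.32671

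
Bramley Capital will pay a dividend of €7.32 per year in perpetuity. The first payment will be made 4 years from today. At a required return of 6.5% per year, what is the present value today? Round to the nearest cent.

€93.23

Value at end of year 3: C / r = €7.32 / 0.065 = €112.6154
Discount to today: PV = €112.6154 / (1 + 0.065)^3 = €112.6154 / 1.207950 = €93.23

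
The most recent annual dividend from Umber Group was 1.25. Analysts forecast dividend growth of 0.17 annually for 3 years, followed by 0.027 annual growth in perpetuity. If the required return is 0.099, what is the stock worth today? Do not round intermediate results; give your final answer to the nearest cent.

25.77

D_1 = 1.46250
D_2 = 1.71113
D_3 = 2.00202
Terminal value at year 3: TV = D_3×(1+g_2)/(r−g_2) = 2.05607/0.072 = 28.55654
P_0 = D_1/(1+r)^1 + D_2/(1+r)^2 + D_3/(1+r)^3 + TV/(1+r)^3
    = 1.33076 + 1.41673 + 1.50825 + 21.51357 = 25.76931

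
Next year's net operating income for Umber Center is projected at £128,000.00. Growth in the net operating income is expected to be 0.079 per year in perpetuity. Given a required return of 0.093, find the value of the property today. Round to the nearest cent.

Growing perpetuity: P = D₁ / (r − g) = £128,000.0000 / (0.093 − 0.079) = £9,142,857.14

£9142857.14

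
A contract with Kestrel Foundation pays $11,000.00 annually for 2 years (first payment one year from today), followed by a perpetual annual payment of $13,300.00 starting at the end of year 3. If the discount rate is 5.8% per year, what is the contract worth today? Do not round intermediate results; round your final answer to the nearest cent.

PV of 2-year annuity: $11,000.00 × [1 − (1+0.058)^−2] / 0.058 = 20223.98433
Perpetuity value at year 2: $13,300.00 / 0.058 = 229310.34483
PV of perpetuity: 229310.34483 / (1+0.058)^2 = 204857.70922
Total PV = 20223.98433 + 204857.70922 = 225081.69356

$225081.69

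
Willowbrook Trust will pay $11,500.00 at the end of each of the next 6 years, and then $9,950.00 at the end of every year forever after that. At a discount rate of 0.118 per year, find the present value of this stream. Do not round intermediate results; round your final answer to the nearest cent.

PV of 6-year annuity: $11,500.00 × [1 − (1+0.118)^−6] / 0.118 = 47550.21948
Perpetuity value at year 6: $9,950.00 / 0.118 = 84322.03390
PV of perpetuity: 84322.03390 / (1+0.118)^6 = 43180.75705
Total PV = 47550.21948 + 43180.75705 = 90730.97652

$90730.98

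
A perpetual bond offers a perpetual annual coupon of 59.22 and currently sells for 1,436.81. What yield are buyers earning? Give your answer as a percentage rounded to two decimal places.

P = C/r ⇒ r = C/P = 59.22/1,436.81 = 0.041216

4.12%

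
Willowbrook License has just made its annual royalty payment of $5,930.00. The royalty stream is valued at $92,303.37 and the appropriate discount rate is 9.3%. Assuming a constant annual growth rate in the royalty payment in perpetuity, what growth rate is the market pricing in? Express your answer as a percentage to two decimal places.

2.70%

P = D₀(1+g)/(r−g) ⇒ P(r−g) = D₀(1+g) ⇒ g(P+D₀) = P·r − D₀
g = (P·r − D₀)/(P + D₀) = ($92,303.37×0.093 − $5,930.00) / ($92,303.37 + $5,930.00) = 0.027019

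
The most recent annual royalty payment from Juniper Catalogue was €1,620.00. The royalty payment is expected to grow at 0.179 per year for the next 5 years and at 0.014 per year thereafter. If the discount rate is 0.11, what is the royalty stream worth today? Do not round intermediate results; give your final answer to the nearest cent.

D_1 = 1909.98000
D_2 = 2251.86642
D_3 = 2654.95051
D_4 = 3130.18665
D_5 = 3690.49006
Terminal value at year 5: TV = D_5×(1+g_2)/(r−g_2) = 3742.15692/0.096 = 38980.80127
P_0 = D_1/(1+r)^1 + D_2/(1+r)^2 + D_3/(1+r)^3 + D_4/(1+r)^4 + D_5/(1+r)^5 + TV/(1+r)^5
    = 1720.70270 + 1827.66530 + 1941.27693 + 2061.95090 + 2190.12623 + 23133.20828 = 32874.93035

€32874.93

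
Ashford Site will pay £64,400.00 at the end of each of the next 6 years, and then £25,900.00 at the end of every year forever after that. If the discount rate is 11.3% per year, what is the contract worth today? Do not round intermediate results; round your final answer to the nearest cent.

PV of 6-year annuity: £64,400.00 × [1 − (1+0.113)^−6] / 0.113 = 270108.18444
Perpetuity value at year 6: £25,900.00 / 0.113 = 229203.53982
PV of perpetuity: 229203.53982 / (1+0.113)^6 = 120573.07434
Total PV = 270108.18444 + 120573.07434 = 390681.25878

£390681.26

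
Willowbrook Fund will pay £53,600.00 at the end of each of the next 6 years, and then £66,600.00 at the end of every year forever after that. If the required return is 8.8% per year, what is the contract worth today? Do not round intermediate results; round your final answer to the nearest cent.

£698151.86

PV of 6-year annuity: £53,600.00 × [1 − (1+0.088)^−6] / 0.088 = 241885.77441
Perpetuity value at year 6: £66,600.00 / 0.088 = 756818.18182
PV of perpetuity: 756818.18182 / (1+0.088)^6 = 456266.08152
Total PV = 241885.77441 + 456266.08152 = 698151.85593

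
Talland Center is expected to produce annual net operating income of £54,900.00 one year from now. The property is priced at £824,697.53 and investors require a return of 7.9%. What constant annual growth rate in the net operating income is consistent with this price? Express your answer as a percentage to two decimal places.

P = D₁/(r−g) ⇒ g = r − D₁/P = 0.079 − £54,900.00/£824,697.53 = 0.012430

1.24%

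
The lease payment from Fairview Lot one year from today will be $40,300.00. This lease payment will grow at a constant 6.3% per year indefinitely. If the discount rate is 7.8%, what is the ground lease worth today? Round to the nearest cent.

$2686666.67

Growing perpetuity: P = D₁ / (r − g) = $40,300.0000 / (0.078 − 0.063) = $2,686,666.67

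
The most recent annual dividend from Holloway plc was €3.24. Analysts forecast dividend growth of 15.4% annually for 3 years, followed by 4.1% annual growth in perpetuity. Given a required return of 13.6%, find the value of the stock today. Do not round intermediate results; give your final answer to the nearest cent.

€47.25

D_1 = 3.73896
D_2 = 4.31476
D_3 = 4.97923
Terminal value at year 3: TV = D_3×(1+g_2)/(r−g_2) = 5.18338/0.095 = 54.56191
P_0 = D_1/(1+r)^1 + D_2/(1+r)^2 + D_3/(1+r)^3 + TV/(1+r)^3
    = 3.29134 + 3.34349 + 3.39647 + 37.21813 = 47.24943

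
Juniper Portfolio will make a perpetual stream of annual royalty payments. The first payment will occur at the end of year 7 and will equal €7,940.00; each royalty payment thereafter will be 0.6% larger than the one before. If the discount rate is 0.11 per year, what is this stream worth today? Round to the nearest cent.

€40817.77

Value at end of year 6: C₁ / (r − g) = €7,940.00 / (0.11 − 0.006) = €76,346.1538
Discount to today: PV = €76,346.1538 / (1 + 0.11)^6 = €76,346.1538 / 1.870415 = €40,817.77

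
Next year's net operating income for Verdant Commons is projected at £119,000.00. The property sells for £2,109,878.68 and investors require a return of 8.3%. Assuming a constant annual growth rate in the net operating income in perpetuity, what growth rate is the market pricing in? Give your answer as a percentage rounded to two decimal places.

2.66%

P = D₁/(r−g) ⇒ g = r − D₁/P = 0.083 − £119,000.00/£2,109,878.68 = 0.026599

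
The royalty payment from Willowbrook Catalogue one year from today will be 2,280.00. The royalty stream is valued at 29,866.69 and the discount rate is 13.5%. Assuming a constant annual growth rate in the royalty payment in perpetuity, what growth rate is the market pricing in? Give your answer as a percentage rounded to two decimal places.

5.87%

P = D₁/(r−g) ⇒ g = r − D₁/P = 0.135 − 2,280.00/29,866.69 = 0.058661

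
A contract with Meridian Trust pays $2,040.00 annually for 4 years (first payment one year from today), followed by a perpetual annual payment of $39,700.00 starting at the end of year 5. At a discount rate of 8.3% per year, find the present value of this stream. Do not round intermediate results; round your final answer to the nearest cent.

$354406.98

PV of 4-year annuity: $2,040.00 × [1 − (1+0.083)^−4] / 0.083 = 6711.86407
Perpetuity value at year 4: $39,700.00 / 0.083 = 478313.25301
PV of perpetuity: 478313.25301 / (1+0.083)^4 = 347695.11408
Total PV = 6711.86407 + 347695.11408 = 354406.97815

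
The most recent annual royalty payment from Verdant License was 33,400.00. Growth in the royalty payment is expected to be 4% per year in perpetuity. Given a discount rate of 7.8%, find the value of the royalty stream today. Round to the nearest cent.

914105.26

D₁ = D₀ × (1 + g) = 33,400.00 × 1.04 = 34,736.0000
Growing perpetuity: P = D₁ / (r − g) = 34,736.0000 / (0.078 − 0.04) = 914,105.26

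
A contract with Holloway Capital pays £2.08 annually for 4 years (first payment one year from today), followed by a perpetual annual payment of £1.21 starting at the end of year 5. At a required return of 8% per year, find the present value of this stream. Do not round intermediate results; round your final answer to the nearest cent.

£18.01

PV of 4-year annuity: £2.08 × [1 − (1+0.08)^−4] / 0.08 = 6.88922
Perpetuity value at year 4: £1.21 / 0.08 = 15.12500
PV of perpetuity: 15.12500 / (1+0.08)^4 = 11.11733
Total PV = 6.88922 + 11.11733 = 18.00655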